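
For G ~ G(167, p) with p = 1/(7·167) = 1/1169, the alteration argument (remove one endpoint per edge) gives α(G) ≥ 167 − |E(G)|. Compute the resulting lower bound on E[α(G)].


E[|E(G)|] = C(167, 2)·p = 13861 · (1/1169) = 83/7.
E[α(G)] ≥ n − E[|E(G)|] = 167 − 83/7 = 1086/7.
Numerically: ≈ 155.142857.
(This is only a lower bound; the true E[α(G)] may be larger.)

E[α(G)] ≥ 1086/7 ≈ 155.142857.


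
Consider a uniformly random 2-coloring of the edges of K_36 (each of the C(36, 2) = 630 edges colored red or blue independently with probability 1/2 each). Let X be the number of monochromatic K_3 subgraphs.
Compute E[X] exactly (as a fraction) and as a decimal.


Let X = Σ_S X_S over the C(36, 3) = 7140 subsets S of size 3, where X_S = 1 if the K_3 on S is monochromatic.
For a fixed S, the K_3 on S has C(3, 2) = 3 edges. P[all 3 edges red] = (1/2)^3, and likewise for blue, so P[monochromatic] = 2·(1/2)^3 = 2^{1 − 3} = 1/4.
By linearity: E[X] = C(36, 3) · 2^{1 − 3} = 7140 · 1/4 = 1785.
Numerically: E[X] ≈ 1785.000.

E[X] = C(36,3)·2^(1−C(3,2)) = 1785 ≈ 1785.000.


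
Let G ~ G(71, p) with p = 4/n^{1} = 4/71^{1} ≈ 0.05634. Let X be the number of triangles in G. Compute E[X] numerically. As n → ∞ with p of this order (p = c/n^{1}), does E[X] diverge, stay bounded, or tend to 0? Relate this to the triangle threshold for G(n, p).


Number of potential triangles: C(71, 3) = 57155.
Each occurs with probability p³ ≈ (0.05634)³ ≈ 1.788154e-04.
By linearity: E[X] = C(71, 3)·p³ ≈ 57155 · 1.788154e-04 ≈ 10.2202.
Here α = 1, so p = 4/n is exactly at the triangle threshold p ~ 1/n. Asymptotically E[X] → c³/6 = 4³/6 = 32/3 ≈ 10.6667, a bounded constant. In this regime the triangle count is asymptotically Poisson(c³/6).

E[X] ≈ 10.2202; in regime p = Θ(1/n^{1}) E[X] stays bounded (at the triangle threshold p ~ 1/n).


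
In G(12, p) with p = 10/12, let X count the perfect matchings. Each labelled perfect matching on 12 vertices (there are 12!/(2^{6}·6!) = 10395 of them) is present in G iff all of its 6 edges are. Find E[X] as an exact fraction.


K_12 has 12!/(2^{6}·6!) = 10395 labelled perfect matchings.
For each such perfect matching H, let X_H = 1 if all 6 edges of H are present in G. Then P[X_H = 1] = p^{6} = (5/6)^{6} = 15625/46656.
By linearity of expectation: E[X] = Σ_H E[X_H] = 10395 · p^{6} = 10395 · 15625/46656 = 6015625/1728.
Numerically: E[X] ≈ 3481.3.

E[X] = 10395 · (5/6)^{6} = 6015625/1728 ≈ 3481.3.


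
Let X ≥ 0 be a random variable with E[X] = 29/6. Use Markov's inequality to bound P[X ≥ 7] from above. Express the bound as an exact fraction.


μ = E[X] = 29/6, a = 7.
Markov: P[X ≥ 7] ≤ μ/a = (29/6)/7 = 29/42.
Numerically: ≈ 0.6905.
(Since a = 7 > μ = 4.8333, the bound 29/42 is < 1 and informative.)

P[X ≥ 7] ≤ 29/42 ≈ 0.6905.


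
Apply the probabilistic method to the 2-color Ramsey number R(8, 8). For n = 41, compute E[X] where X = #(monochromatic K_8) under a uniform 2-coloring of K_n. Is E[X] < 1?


E[X] = C(41, 8) · 2^{1 − 28} = 95548245 · 2^{−27} = 95548245/134217728.
As a reduced fraction: E[X] = 95548245/134217728 ≈ 0.71189.
Is E[X] < 1? YES.
Since E[X] < 1, there exists a 2-coloring of K_{41} with no monochromatic K_8; hence R(8, 8) > 41.

E[X] = 95548245/134217728 ≈ 0.71189; E[X] < 1, so R(8, 8) > 41.


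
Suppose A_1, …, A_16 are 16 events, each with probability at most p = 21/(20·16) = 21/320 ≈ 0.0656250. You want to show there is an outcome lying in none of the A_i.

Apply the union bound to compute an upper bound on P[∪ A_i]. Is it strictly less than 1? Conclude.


Union bound: P[∪_{i=1}^{16} A_i] ≤ Σ_i P[A_i] ≤ 16·p = 16·(21/320) = 21/20.
Numerically: 21/20 ≈ 1.0500000.
Is 21/20 < 1? NO.
Since the bound 21/20 is ≥ 1, the union bound is uninformative here; it does NOT by itself certify existence.

16·p = 21/20 ≈ 1.0500000; existence NOT certified by the union bound.


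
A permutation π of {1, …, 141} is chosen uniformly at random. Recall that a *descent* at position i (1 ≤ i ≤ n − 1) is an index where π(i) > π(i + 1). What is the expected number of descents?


Write X = Σ X_I over i = 1, …, 140, with X_I the indicator of one descent.
There are 140 indicators.
For each fixed i, the pair (π(i), π(i+1)) is a uniformly random ordered pair of distinct values from {1, …, 141}; by symmetry P[π(i) > π(i+1)] = 1/2.
By linearity: E[X] = 140 · (1/2) = (141 − 1) · (1/2) = 70 ≈ 70.0000.

E[X] = 70 = 70.0000.


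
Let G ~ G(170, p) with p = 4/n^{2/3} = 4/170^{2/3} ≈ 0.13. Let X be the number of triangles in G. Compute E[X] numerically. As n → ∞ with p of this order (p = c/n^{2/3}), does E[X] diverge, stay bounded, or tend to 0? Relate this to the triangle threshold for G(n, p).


Number of potential triangles: C(170, 3) = 804440.
Each occurs with probability p³ ≈ (0.13)³ ≈ 2.21453e-03.
By linearity: E[X] = C(170, 3)·p³ ≈ 804440 · 2.21453e-03 ≈ 1781.459.
Since α = 2/3 < 1, p = c/n^{2/3} ≫ 1/n is above the triangle threshold p ~ 1/n. Asymptotically E[X] ~ (c³/6)·n^{3(1−α)} = (4³/6)·n^{1} → ∞; triangles are abundant w.h.p.

E[X] ≈ 1781.459; in regime p = Θ(1/n^{2/3}) E[X] diverges (above the triangle threshold p ~ 1/n).


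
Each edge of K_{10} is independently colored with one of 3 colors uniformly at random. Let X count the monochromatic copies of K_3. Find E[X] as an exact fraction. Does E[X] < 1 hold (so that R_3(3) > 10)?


E[X] = C(10, 3) · 3^{1 − 3} = 120 · 3^{−2} = 120/9.
As a reduced fraction: E[X] = 40/3 ≈ 13.333333.
Is E[X] < 1? NO.
Since E[X] ≥ 1, the first-moment bound is inconclusive at n = 10; it does NOT by itself certify R_3(3) > 10.

E[X] = 40/3 ≈ 13.333333; E[X] ≥ 1; first-moment method inconclusive here.


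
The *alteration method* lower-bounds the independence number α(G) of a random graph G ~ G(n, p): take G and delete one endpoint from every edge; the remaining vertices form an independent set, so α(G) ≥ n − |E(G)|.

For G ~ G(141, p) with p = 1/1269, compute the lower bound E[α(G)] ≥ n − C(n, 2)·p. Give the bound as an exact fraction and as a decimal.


E[|E(G)|] = C(141, 2)·p = 9870 · (1/1269) = 70/9.
E[α(G)] ≥ n − E[|E(G)|] = 141 − 70/9 = 1199/9.
Numerically: ≈ 133.222222.
(This is only a lower bound; the true E[α(G)] may be larger.)

E[α(G)] ≥ 1199/9 ≈ 133.222222.


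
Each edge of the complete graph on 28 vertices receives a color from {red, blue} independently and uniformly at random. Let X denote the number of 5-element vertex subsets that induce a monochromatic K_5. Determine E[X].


Let X = Σ_S X_S over the C(28, 5) = 98280 subsets S of size 5, where X_S = 1 if the K_5 on S is monochromatic.
For a fixed S, the K_5 on S has C(5, 2) = 10 edges. P[all 10 edges red] = (1/2)^10, and likewise for blue, so P[monochromatic] = 2·(1/2)^10 = 2^{1 − 10} = 1/512.
Summing: E[X] = C(28, 5) · 2^{1 − 10} = 98280 · 1/512 = 12285/64.
Numerically: E[X] ≈ 191.95312.

E[X] = C(28,5)·2^(1−C(5,2)) = 12285/64 ≈ 191.95312.


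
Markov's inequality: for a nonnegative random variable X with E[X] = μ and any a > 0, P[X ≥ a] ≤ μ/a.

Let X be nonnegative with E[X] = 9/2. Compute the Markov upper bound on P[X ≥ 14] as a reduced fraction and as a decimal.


μ = E[X] = 9/2, a = 14.
Markov: P[X ≥ 14] ≤ μ/a = (9/2)/14 = 9/28.
Numerically: ≈ 0.3214.
(Since a = 14 > μ = 4.5000, the bound 9/28 is < 1 and informative.)

P[X ≥ 14] ≤ 9/28 ≈ 0.3214.


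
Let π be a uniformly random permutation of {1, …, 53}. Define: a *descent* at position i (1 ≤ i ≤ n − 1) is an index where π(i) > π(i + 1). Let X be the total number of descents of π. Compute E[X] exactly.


Write X = Σ X_I over i = 1, …, 52, with X_I the indicator of one descent.
There are 52 indicators.
For each fixed i, the pair (π(i), π(i+1)) is a uniformly random ordered pair of distinct values from {1, …, 53}; by symmetry P[π(i) > π(i+1)] = 1/2.
By linearity: E[X] = 52 · (1/2) = (53 − 1) · (1/2) = 26 ≈ 26.000000.

E[X] = 26 = 26.000000.


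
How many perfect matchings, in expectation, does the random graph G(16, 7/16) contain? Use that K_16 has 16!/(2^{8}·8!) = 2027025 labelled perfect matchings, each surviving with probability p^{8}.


K_16 has 16!/(2^{8}·8!) = 2027025 labelled perfect matchings.
For each such perfect matching H, let X_H = 1 if all 8 edges of H are present in G. Then P[X_H = 1] = p^{8} = (7/16)^{8} = 5764801/4294967296.
By linearity of expectation: E[X] = Σ_H E[X_H] = 2027025 · p^{8} = 2027025 · 5764801/4294967296 = 11685395747025/4294967296.
Numerically: E[X] ≈ 2721.

E[X] = 2027025 · (7/16)^{8} = 11685395747025/4294967296 ≈ 2721.


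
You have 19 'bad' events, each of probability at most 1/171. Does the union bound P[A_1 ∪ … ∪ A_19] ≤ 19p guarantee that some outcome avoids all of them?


Union bound: P[∪_{i=1}^{19} A_i] ≤ Σ_i P[A_i] ≤ 19·p = 19·(1/171) = 1/9.
Numerically: 1/9 ≈ 0.11111.
Is 1/9 < 1? YES.
Since P[∪ A_i] ≤ 1/9 < 1, the complement has P[∩ A_i^c] ≥ 1 − 1/9 = 8/9 > 0, so some outcome avoids every A_i.

19·p = 1/9 ≈ 0.11111; existence CERTIFIED by the union bound.


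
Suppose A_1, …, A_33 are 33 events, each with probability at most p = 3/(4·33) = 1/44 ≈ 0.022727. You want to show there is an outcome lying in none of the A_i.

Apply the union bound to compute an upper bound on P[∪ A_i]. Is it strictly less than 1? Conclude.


Union bound: P[∪_{i=1}^{33} A_i] ≤ Σ_i P[A_i] ≤ 33·p = 33·(1/44) = 3/4.
Numerically: 3/4 ≈ 0.750000.
Is 3/4 < 1? YES.
Since P[∪ A_i] ≤ 3/4 < 1, the complement has P[∩ A_i^c] ≥ 1 − 3/4 = 1/4 > 0, so some outcome avoids every A_i.

33·p = 3/4 ≈ 0.750000; existence CERTIFIED by the union bound.


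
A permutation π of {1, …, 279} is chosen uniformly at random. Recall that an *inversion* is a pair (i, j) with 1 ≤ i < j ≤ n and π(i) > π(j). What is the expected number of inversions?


Write X = Σ X_I over the C(279, 2) = 38781 pairs i < j, with X_I the indicator of one inversion.
There are 38781 indicators.
For each fixed pair i < j, the values π(i) and π(j) are two distinct elements of {1, …, 279} in uniformly random order; by symmetry P[π(i) > π(j)] = 1/2.
By linearity: E[X] = 38781 · (1/2) = C(279, 2) · (1/2) = 38781/2 = 38781/2 ≈ 19390.500000.

E[X] = 38781/2 = 19390.500000.


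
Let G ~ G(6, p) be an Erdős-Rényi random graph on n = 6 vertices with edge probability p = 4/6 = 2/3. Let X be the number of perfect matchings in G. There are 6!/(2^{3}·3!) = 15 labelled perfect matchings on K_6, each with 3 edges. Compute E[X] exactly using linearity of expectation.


K_6 has 6!/(2^{3}·3!) = 15 labelled perfect matchings.
For each such perfect matching H, let X_H = 1 if all 3 edges of H are present in G. Then P[X_H = 1] = p^{3} = (2/3)^{3} = 8/27.
Summing the indicators: E[X] = Σ_H E[X_H] = 15 · p^{3} = 15 · 8/27 = 40/9.
Numerically: E[X] ≈ 4.44444.

E[X] = 15 · (2/3)^{3} = 40/9 ≈ 4.44444.


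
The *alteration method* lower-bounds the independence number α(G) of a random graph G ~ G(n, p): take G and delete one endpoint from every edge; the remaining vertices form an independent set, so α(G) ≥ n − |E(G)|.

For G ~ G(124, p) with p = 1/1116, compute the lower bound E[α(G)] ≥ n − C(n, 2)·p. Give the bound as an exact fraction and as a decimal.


E[|E(G)|] = C(124, 2)·p = 7626 · (1/1116) = 41/6.
E[α(G)] ≥ n − E[|E(G)|] = 124 − 41/6 = 703/6.
Numerically: ≈ 117.1667.
(This is only a lower bound; the true E[α(G)] may be larger.)

E[α(G)] ≥ 703/6 ≈ 117.1667.


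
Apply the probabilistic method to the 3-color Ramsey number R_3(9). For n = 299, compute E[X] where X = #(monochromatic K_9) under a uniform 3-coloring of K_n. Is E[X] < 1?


E[X] = C(299, 9) · 3^{1 − 36} = 46610674441390059 · 3^{−35} = 46610674441390059/50031545098999707.
As a reduced fraction: E[X] = 15536891480463353/16677181699666569 ≈ 0.93163.
Is E[X] < 1? YES.
Since E[X] < 1, there exists a 3-coloring of K_{299} with no monochromatic K_9; hence R_3(9) > 299.

E[X] = 15536891480463353/16677181699666569 ≈ 0.93163; E[X] < 1, so R_3(9) > 299.


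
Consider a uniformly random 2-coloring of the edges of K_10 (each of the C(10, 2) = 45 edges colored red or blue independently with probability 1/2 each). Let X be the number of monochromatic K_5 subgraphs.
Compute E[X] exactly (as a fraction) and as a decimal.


Let X = Σ_S X_S over the C(10, 5) = 252 subsets S of size 5, where X_S = 1 if the K_5 on S is monochromatic.
For a fixed S, the K_5 on S has C(5, 2) = 10 edges. P[all 10 edges red] = (1/2)^10, and likewise for blue, so P[monochromatic] = 2·(1/2)^10 = 2^{1 − 10} = 1/512.
Summing: E[X] = C(10, 5) · 2^{1 − 10} = 252 · 1/512 = 63/128.
Numerically: E[X] ≈ 0.49219.

E[X] = C(10,5)·2^(1−C(5,2)) = 63/128 ≈ 0.49219.


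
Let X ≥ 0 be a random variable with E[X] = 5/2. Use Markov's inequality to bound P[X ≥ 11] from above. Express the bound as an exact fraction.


μ = E[X] = 5/2, a = 11.
Markov: P[X ≥ 11] ≤ μ/a = (5/2)/11 = 5/22.
Numerically: ≈ 0.2273.
(Since a = 11 > μ = 2.5000, the bound 5/22 is < 1 and informative.)

P[X ≥ 11] ≤ 5/22 ≈ 0.2273.


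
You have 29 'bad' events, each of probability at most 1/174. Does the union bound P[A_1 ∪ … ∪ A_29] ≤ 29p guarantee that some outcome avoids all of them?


Union bound: P[∪_{i=1}^{29} A_i] ≤ Σ_i P[A_i] ≤ 29·p = 29·(1/174) = 1/6.
Numerically: 1/6 ≈ 0.1667.
Is 1/6 < 1? YES.
Since P[∪ A_i] ≤ 1/6 < 1, the complement has P[∩ A_i^c] ≥ 1 − 1/6 = 5/6 > 0, so some outcome avoids every A_i.

29·p = 1/6 ≈ 0.1667; existence CERTIFIED by the union bound.


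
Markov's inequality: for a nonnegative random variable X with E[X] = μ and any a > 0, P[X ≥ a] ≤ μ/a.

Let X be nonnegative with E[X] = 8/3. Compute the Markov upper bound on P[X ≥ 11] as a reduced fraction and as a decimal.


μ = E[X] = 8/3, a = 11.
Markov: P[X ≥ 11] ≤ μ/a = (8/3)/11 = 8/33.
Numerically: ≈ 0.2424.
(Since a = 11 > μ = 2.6667, the bound 8/33 is < 1 and informative.)

P[X ≥ 11] ≤ 8/33 ≈ 0.2424.


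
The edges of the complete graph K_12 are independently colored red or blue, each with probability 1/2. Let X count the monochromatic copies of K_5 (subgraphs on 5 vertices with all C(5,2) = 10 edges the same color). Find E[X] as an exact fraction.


Let X = Σ_S X_S over the C(12, 5) = 792 subsets S of size 5, where X_S = 1 if the K_5 on S is monochromatic.
For a fixed S, the K_5 on S has C(5, 2) = 10 edges. P[all 10 edges red] = (1/2)^10, and likewise for blue, so P[monochromatic] = 2·(1/2)^10 = 2^{1 − 10} = 1/512.
Summing: E[X] = C(12, 5) · 2^{1 − 10} = 792 · 1/512 = 99/64.
Numerically: E[X] ≈ 1.547.

E[X] = C(12,5)·2^(1−C(5,2)) = 99/64 ≈ 1.547.


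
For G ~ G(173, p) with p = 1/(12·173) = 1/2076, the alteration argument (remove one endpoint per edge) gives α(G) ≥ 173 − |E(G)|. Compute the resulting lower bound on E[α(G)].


E[|E(G)|] = C(173, 2)·p = 14878 · (1/2076) = 43/6.
E[α(G)] ≥ n − E[|E(G)|] = 173 − 43/6 = 995/6.
Numerically: ≈ 165.833.
(This is only a lower bound; the true E[α(G)] may be larger.)

E[α(G)] ≥ 995/6 ≈ 165.833.


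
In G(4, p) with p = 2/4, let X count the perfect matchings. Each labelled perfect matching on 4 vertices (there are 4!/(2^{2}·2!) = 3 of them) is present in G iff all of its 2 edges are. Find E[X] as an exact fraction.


K_4 has 4!/(2^{2}·2!) = 3 labelled perfect matchings.
For each such perfect matching H, let X_H = 1 if all 2 edges of H are present in G. Then P[X_H = 1] = p^{2} = (1/2)^{2} = 1/4.
Summing the indicators: E[X] = Σ_H E[X_H] = 3 · p^{2} = 3 · 1/4 = 3/4.
Numerically: E[X] ≈ 0.75.

E[X] = 3 · (1/2)^{2} = 3/4 ≈ 0.75.


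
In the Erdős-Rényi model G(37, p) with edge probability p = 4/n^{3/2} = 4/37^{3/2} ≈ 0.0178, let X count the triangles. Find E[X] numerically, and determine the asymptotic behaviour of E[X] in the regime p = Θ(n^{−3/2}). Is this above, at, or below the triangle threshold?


Number of potential triangles: C(37, 3) = 7770.
Each occurs with probability p³ ≈ (0.0178)³ ≈ 5.61400e-06.
By linearity: E[X] = C(37, 3)·p³ ≈ 7770 · 5.61400e-06 ≈ 0.044.
Since α = 3/2 > 1, p = c/n^{3/2} = o(1/n) is below the triangle threshold p ~ 1/n. Asymptotically E[X] ~ (c³/6)·n^{3(1−α)} = (4³/6)·n^{-1.5} → 0, so by Markov's inequality G has no triangles w.h.p.

E[X] ≈ 0.044; in regime p = Θ(1/n^{3/2}) E[X] tends to 0 (below the triangle threshold p ~ 1/n).


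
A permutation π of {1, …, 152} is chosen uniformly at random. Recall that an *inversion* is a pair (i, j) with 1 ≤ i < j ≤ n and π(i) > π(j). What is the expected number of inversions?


Write X = Σ X_I over the C(152, 2) = 11476 pairs i < j, with X_I the indicator of one inversion.
There are 11476 indicators.
For each fixed pair i < j, the values π(i) and π(j) are two distinct elements of {1, …, 152} in uniformly random order; by symmetry P[π(i) > π(j)] = 1/2.
By linearity: E[X] = 11476 · (1/2) = C(152, 2) · (1/2) = 11476/2 = 5738 ≈ 5738.0000.

E[X] = 5738 = 5738.0000.


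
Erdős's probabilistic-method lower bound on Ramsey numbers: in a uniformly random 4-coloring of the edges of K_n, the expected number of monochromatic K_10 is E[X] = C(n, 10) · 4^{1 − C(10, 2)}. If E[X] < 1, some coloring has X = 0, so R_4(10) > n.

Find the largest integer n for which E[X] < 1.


We need C(n, 10) · 4^{1 − 45} < 1, i.e. C(n, 10) < 4^{45 − 1} = 309485009821345068724781056.
Check values of n near the boundary:
  n = 2020: C(2020, 10) = 304832018578739931133653656; 304832018578739931133653656 < 309485009821345068724781056? YES
  n = 2021: C(2021, 10) = 306347841644770462864800616; 306347841644770462864800616 < 309485009821345068724781056? YES
  n = 2022: C(2022, 10) = 307870445231474093395937796; 307870445231474093395937796 < 309485009821345068724781056? YES
  n = 2023: C(2023, 10) = 309399856285778485315440716; 309399856285778485315440716 < 309485009821345068724781056? YES
  n = 2024: C(2024, 10) = 310936101848269937576192656; 310936101848269937576192656 < 309485009821345068724781056? NO
  n = 2025: C(2025, 10) = 312479209053472269772600560; 312479209053472269772600560 < 309485009821345068724781056? NO
  n = 2026: C(2026, 10) = 314029205130126398094885285; 314029205130126398094885285 < 309485009821345068724781056? NO
The largest n with C(n, 10) < 309485009821345068724781056 is n = 2023 (where E[X] = 77349964071444621328860179/77371252455336267181195264 ≈ 0.99972). Hence R_4(10) > 2023, i.e. R_4(10) ≥ 2024.

Largest n = 2023; hence R_4(10) > 2023.


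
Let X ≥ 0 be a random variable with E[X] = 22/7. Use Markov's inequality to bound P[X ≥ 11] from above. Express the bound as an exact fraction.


μ = E[X] = 22/7, a = 11.
Markov: P[X ≥ 11] ≤ μ/a = (22/7)/11 = 2/7.
Numerically: ≈ 0.286.
(Since a = 11 > μ = 3.143, the bound 2/7 is < 1 and informative.)

P[X ≥ 11] ≤ 2/7 ≈ 0.286.


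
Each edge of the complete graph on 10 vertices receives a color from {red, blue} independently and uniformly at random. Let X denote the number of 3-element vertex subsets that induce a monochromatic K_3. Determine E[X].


Let X = Σ_S X_S over the C(10, 3) = 120 subsets S of size 3, where X_S = 1 if the K_3 on S is monochromatic.
For a fixed S, the K_3 on S has C(3, 2) = 3 edges. P[all 3 edges red] = (1/2)^3, and likewise for blue, so P[monochromatic] = 2·(1/2)^3 = 2^{1 − 3} = 1/4.
By linearity: E[X] = C(10, 3) · 2^{1 − 3} = 120 · 1/4 = 30.
Numerically: E[X] ≈ 30.000000.

E[X] = C(10,3)·2^(1−C(3,2)) = 30 ≈ 30.000000.


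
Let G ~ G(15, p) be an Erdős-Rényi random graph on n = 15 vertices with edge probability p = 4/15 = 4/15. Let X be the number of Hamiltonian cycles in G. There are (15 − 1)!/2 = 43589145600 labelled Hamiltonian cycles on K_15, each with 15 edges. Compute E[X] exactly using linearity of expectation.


K_15 has (15 − 1)!/2 = 43589145600 labelled Hamiltonian cycles.
For each such Hamiltonian cycle H, let X_H = 1 if all 15 edges of H are present in G. Then P[X_H = 1] = p^{15} = (4/15)^{15} = 1073741824/437893890380859375.
By linearity: E[X] = Σ_H E[X_H] = 43589145600 · p^{15} = 43589145600 · 1073741824/437893890380859375 = 7704277975826432/72081298828125.
Numerically: E[X] ≈ 107.

E[X] = 43589145600 · (4/15)^{15} = 7704277975826432/72081298828125 ≈ 107.


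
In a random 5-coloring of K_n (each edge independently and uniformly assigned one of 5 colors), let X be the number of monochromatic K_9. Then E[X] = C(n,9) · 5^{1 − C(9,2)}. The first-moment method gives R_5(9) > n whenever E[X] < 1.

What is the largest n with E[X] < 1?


We need C(n, 9) · 5^{1 − 36} < 1, i.e. C(n, 9) < 5^{36 − 1} = 2910383045673370361328125.
Check values of n near the boundary:
  n = 2169: C(2169, 9) = 2879753360044504243499683; 2879753360044504243499683 < 2910383045673370361328125? YES
  n = 2170: C(2170, 9) = 2891746779868845075610510; 2891746779868845075610510 < 2910383045673370361328125? YES
  n = 2171: C(2171, 9) = 2903784578674959601827205; 2903784578674959601827205 < 2910383045673370361328125? YES
  n = 2172: C(2172, 9) = 2915866900084148060642020; 2915866900084148060642020 < 2910383045673370361328125? NO
The largest n with C(n, 9) < 2910383045673370361328125 is n = 2171 (where E[X] = 580756915734991920365441/582076609134674072265625 ≈ 0.9977328). Hence R_5(9) > 2171, i.e. R_5(9) ≥ 2172.

Largest n = 2171; hence R_5(9) > 2171.


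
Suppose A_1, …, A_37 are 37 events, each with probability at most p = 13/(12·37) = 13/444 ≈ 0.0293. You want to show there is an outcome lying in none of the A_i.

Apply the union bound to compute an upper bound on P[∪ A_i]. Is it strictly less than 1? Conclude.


Union bound: P[∪_{i=1}^{37} A_i] ≤ Σ_i P[A_i] ≤ 37·p = 37·(13/444) = 13/12.
Numerically: 13/12 ≈ 1.0833.
Is 13/12 < 1? NO.
Since the bound 13/12 is ≥ 1, the union bound is uninformative here; it does NOT by itself certify existence.

37·p = 13/12 ≈ 1.0833; existence NOT certified by the union bound.


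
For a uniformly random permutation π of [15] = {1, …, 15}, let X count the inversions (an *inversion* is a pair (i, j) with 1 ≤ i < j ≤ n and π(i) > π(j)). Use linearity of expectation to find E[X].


Write X = Σ X_I over the C(15, 2) = 105 pairs i < j, with X_I the indicator of one inversion.
There are 105 indicators.
For each fixed pair i < j, the values π(i) and π(j) are two distinct elements of {1, …, 15} in uniformly random order; by symmetry P[π(i) > π(j)] = 1/2.
By linearity: E[X] = 105 · (1/2) = C(15, 2) · (1/2) = 105/2 = 105/2 ≈ 52.50000.

E[X] = 105/2 = 52.50000.


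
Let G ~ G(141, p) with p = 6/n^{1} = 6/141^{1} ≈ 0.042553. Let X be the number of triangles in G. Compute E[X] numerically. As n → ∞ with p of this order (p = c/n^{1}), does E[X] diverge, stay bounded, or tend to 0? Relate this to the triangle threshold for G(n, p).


Number of potential triangles: C(141, 3) = 457310.
Each occurs with probability p³ ≈ (0.042553)³ ≈ 7.7054217e-05.
By linearity: E[X] = C(141, 3)·p³ ≈ 457310 · 7.7054217e-05 ≈ 35.23766.
Here α = 1, so p = 6/n is exactly at the triangle threshold p ~ 1/n. Asymptotically E[X] → c³/6 = 6³/6 = 36 ≈ 36.00000, a bounded constant. In this regime the triangle count is asymptotically Poisson(c³/6).

E[X] ≈ 35.23766; in regime p = Θ(1/n^{1}) E[X] stays bounded (at the triangle threshold p ~ 1/n).


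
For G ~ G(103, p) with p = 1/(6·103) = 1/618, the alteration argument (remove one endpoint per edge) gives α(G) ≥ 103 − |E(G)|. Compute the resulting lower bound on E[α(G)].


E[|E(G)|] = C(103, 2)·p = 5253 · (1/618) = 17/2.
E[α(G)] ≥ n − E[|E(G)|] = 103 − 17/2 = 189/2.
Numerically: ≈ 94.5000.
(This is only a lower bound; the true E[α(G)] may be larger.)

E[α(G)] ≥ 189/2 ≈ 94.5000.


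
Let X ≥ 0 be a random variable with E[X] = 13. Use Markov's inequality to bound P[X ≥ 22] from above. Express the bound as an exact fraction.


μ = E[X] = 13, a = 22.
Markov: P[X ≥ 22] ≤ μ/a = (13)/22 = 13/22.
Numerically: ≈ 0.590909.
(Since a = 22 > μ = 13.000000, the bound 13/22 is < 1 and informative.)

P[X ≥ 22] ≤ 13/22 ≈ 0.590909.


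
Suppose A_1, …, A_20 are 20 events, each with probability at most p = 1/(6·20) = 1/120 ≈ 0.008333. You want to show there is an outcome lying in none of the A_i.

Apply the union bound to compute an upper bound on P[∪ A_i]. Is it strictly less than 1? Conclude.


Union bound: P[∪_{i=1}^{20} A_i] ≤ Σ_i P[A_i] ≤ 20·p = 20·(1/120) = 1/6.
Numerically: 1/6 ≈ 0.166667.
Is 1/6 < 1? YES.
Since P[∪ A_i] ≤ 1/6 < 1, the complement has P[∩ A_i^c] ≥ 1 − 1/6 = 5/6 > 0, so some outcome avoids every A_i.

20·p = 1/6 ≈ 0.166667; existence CERTIFIED by the union bound.


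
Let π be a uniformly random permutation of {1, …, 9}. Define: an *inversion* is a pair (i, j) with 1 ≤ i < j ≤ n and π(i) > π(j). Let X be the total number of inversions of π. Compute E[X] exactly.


Write X = Σ X_I over the C(9, 2) = 36 pairs i < j, with X_I the indicator of one inversion.
There are 36 indicators.
For each fixed pair i < j, the values π(i) and π(j) are two distinct elements of {1, …, 9} in uniformly random order; by symmetry P[π(i) > π(j)] = 1/2.
By linearity: E[X] = 36 · (1/2) = C(9, 2) · (1/2) = 36/2 = 18 ≈ 18.00000.

E[X] = 18 = 18.00000.


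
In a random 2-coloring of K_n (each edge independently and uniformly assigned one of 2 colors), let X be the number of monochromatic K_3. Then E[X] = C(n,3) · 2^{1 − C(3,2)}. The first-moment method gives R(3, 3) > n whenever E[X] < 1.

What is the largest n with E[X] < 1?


We need C(n, 3) · 2^{1 − 3} < 1, i.e. C(n, 3) < 2^{3 − 1} = 4.
Check values of n near the boundary:
  n = 3: C(3, 3) = 1; 1 < 4? YES
  n = 4: C(4, 3) = 4; 4 < 4? NO
The largest n with C(n, 3) < 4 is n = 3 (where E[X] = 1/4 ≈ 0.2500). Hence R(3, 3) > 3, i.e. R(3, 3) ≥ 4.

Largest n = 3; hence R(3, 3) > 3.


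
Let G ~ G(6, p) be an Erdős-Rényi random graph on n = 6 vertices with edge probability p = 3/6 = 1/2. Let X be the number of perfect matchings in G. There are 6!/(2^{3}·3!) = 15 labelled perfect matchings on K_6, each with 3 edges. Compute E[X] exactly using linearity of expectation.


K_6 has 6!/(2^{3}·3!) = 15 labelled perfect matchings.
For each such perfect matching H, let X_H = 1 if all 3 edges of H are present in G. Then P[X_H = 1] = p^{3} = (1/2)^{3} = 1/8.
Summing the indicators: E[X] = Σ_H E[X_H] = 15 · p^{3} = 15 · 1/8 = 15/8.
Numerically: E[X] ≈ 1.875.

E[X] = 15 · (1/2)^{3} = 15/8 ≈ 1.875.


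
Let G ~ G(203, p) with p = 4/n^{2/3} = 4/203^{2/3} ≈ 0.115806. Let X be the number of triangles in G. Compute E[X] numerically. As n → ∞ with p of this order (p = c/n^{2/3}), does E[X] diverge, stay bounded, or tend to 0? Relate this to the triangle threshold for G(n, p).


Number of potential triangles: C(203, 3) = 1373701.
Each occurs with probability p³ ≈ (0.115806)³ ≈ 1.55305880e-03.
By linearity: E[X] = C(203, 3)·p³ ≈ 1373701 · 1.55305880e-03 ≈ 2133.438424.
Since α = 2/3 < 1, p = c/n^{2/3} ≫ 1/n is above the triangle threshold p ~ 1/n. Asymptotically E[X] ~ (c³/6)·n^{3(1−α)} = (4³/6)·n^{1} → ∞; triangles are abundant w.h.p.

E[X] ≈ 2133.438424; in regime p = Θ(1/n^{2/3}) E[X] diverges (above the triangle threshold p ~ 1/n).


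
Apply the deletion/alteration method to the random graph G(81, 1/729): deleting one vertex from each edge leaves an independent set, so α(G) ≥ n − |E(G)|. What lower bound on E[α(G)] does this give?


E[|E(G)|] = C(81, 2)·p = 3240 · (1/729) = 40/9.
E[α(G)] ≥ n − E[|E(G)|] = 81 − 40/9 = 689/9.
Numerically: ≈ 76.5556.
(This is only a lower bound; the true E[α(G)] may be larger.)

E[α(G)] ≥ 689/9 ≈ 76.5556.


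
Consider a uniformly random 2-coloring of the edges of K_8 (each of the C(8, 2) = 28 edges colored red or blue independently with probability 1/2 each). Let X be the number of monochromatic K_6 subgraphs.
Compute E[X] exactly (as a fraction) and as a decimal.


Let X = Σ_S X_S over the C(8, 6) = 28 subsets S of size 6, where X_S = 1 if the K_6 on S is monochromatic.
For a fixed S, the K_6 on S has C(6, 2) = 15 edges. P[all 15 edges red] = (1/2)^15, and likewise for blue, so P[monochromatic] = 2·(1/2)^15 = 2^{1 − 15} = 1/16384.
By linearity: E[X] = C(8, 6) · 2^{1 − 15} = 28 · 1/16384 = 7/4096.
Numerically: E[X] ≈ 0.0017.

E[X] = C(8,6)·2^(1−C(6,2)) = 7/4096 ≈ 0.0017.


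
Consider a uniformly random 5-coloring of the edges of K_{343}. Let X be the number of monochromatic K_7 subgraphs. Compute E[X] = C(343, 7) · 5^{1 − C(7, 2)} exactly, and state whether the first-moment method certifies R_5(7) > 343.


E[X] = C(343, 7) · 5^{1 − 21} = 104200375748469 · 5^{−20} = 104200375748469/95367431640625.
As a reduced fraction: E[X] = 104200375748469/95367431640625 ≈ 1.092620.
Is E[X] < 1? NO.
Since E[X] ≥ 1, the first-moment bound is inconclusive at n = 343; it does NOT by itself certify R_5(7) > 343.

E[X] = 104200375748469/95367431640625 ≈ 1.092620; E[X] ≥ 1; first-moment method inconclusive here.


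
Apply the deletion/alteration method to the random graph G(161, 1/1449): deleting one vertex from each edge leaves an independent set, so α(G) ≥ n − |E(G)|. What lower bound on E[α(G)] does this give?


E[|E(G)|] = C(161, 2)·p = 12880 · (1/1449) = 80/9.
E[α(G)] ≥ n − E[|E(G)|] = 161 − 80/9 = 1369/9.
Numerically: ≈ 152.11111.
(This is only a lower bound; the true E[α(G)] may be larger.)

E[α(G)] ≥ 1369/9 ≈ 152.11111.


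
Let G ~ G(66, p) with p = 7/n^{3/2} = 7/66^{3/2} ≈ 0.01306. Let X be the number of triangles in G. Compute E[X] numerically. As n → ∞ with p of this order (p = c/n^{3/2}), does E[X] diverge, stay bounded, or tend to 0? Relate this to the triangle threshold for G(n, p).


Number of potential triangles: C(66, 3) = 45760.
Each occurs with probability p³ ≈ (0.01306)³ ≈ 2.225084e-06.
By linearity: E[X] = C(66, 3)·p³ ≈ 45760 · 2.225084e-06 ≈ 0.1018.
Since α = 3/2 > 1, p = c/n^{3/2} = o(1/n) is below the triangle threshold p ~ 1/n. Asymptotically E[X] ~ (c³/6)·n^{3(1−α)} = (7³/6)·n^{-1.5} → 0, so by Markov's inequality G has no triangles w.h.p.

E[X] ≈ 0.1018; in regime p = Θ(1/n^{3/2}) E[X] tends to 0 (below the triangle threshold p ~ 1/n).


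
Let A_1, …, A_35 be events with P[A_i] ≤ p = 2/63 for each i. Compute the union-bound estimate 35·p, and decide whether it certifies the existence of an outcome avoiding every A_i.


Union bound: P[∪_{i=1}^{35} A_i] ≤ Σ_i P[A_i] ≤ 35·p = 35·(2/63) = 10/9.
Numerically: 10/9 ≈ 1.111111.
Is 10/9 < 1? NO.
Since the bound 10/9 is ≥ 1, the union bound is uninformative here; it does NOT by itself certify existence.

35·p = 10/9 ≈ 1.111111; existence NOT certified by the union bound.


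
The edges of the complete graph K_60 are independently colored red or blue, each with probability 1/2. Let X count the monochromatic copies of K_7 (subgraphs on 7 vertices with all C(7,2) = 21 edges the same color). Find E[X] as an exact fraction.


Let X = Σ_S X_S over the C(60, 7) = 386206920 subsets S of size 7, where X_S = 1 if the K_7 on S is monochromatic.
For a fixed S, the K_7 on S has C(7, 2) = 21 edges. P[all 21 edges red] = (1/2)^21, and likewise for blue, so P[monochromatic] = 2·(1/2)^21 = 2^{1 − 21} = 1/1048576.
Summing: E[X] = C(60, 7) · 2^{1 − 21} = 386206920 · 1/1048576 = 48275865/131072.
Numerically: E[X] ≈ 368.315620.

E[X] = C(60,7)·2^(1−C(7,2)) = 48275865/131072 ≈ 368.315620.


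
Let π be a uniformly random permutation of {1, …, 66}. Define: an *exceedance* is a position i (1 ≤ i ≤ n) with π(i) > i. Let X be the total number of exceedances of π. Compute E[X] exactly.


Write X = Σ_{i=1}^{66} X_i, where X_i = 1_{π(i) > i}.
For each fixed i, π(i) is uniform over {1, …, 66} (marginal of a uniform permutation), so P[π(i) > i] = (n − i)/n. Summing: Σ_{i=1}^{66} (n − i)/n = (0 + 1 + … + 65)/66 = 66(66 − 1)/(2·66) = (66 − 1)/2.
Hence E[X] = Σ_{i=1}^{66} (66 − i)/66 = 65/2 ≈ 32.500000.

E[X] = 65/2 = 32.500000.


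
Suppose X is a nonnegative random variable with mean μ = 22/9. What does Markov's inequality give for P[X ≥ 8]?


μ = E[X] = 22/9, a = 8.
Markov: P[X ≥ 8] ≤ μ/a = (22/9)/8 = 11/36.
Numerically: ≈ 0.30556.
(Since a = 8 > μ = 2.44444, the bound 11/36 is < 1 and informative.)

P[X ≥ 8] ≤ 11/36 ≈ 0.30556.


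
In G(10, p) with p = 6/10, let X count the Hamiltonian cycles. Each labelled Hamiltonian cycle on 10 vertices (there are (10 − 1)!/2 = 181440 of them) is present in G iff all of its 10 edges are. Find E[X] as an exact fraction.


K_10 has (10 − 1)!/2 = 181440 labelled Hamiltonian cycles.
For each such Hamiltonian cycle H, let X_H = 1 if all 10 edges of H are present in G. Then P[X_H = 1] = p^{10} = (3/5)^{10} = 59049/9765625.
By linearity of expectation: E[X] = Σ_H E[X_H] = 181440 · p^{10} = 181440 · 59049/9765625 = 2142770112/1953125.
Numerically: E[X] ≈ 1097.1.

E[X] = 181440 · (3/5)^{10} = 2142770112/1953125 ≈ 1097.1.


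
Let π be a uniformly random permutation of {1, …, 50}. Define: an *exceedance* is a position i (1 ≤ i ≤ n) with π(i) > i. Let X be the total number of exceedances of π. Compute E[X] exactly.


Write X = Σ_{i=1}^{50} X_i, where X_i = 1_{π(i) > i}.
For each fixed i, π(i) is uniform over {1, …, 50} (marginal of a uniform permutation), so P[π(i) > i] = (n − i)/n. Summing: Σ_{i=1}^{50} (n − i)/n = (0 + 1 + … + 49)/50 = 50(50 − 1)/(2·50) = (50 − 1)/2.
Hence E[X] = Σ_{i=1}^{50} (50 − i)/50 = 49/2 ≈ 24.500000.

E[X] = 49/2 = 24.500000.


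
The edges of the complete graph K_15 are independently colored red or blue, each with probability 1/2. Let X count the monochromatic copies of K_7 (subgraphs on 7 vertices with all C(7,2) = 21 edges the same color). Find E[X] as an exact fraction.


Let X = Σ_S X_S over the C(15, 7) = 6435 subsets S of size 7, where X_S = 1 if the K_7 on S is monochromatic.
For a fixed S, the K_7 on S has C(7, 2) = 21 edges. P[all 21 edges red] = (1/2)^21, and likewise for blue, so P[monochromatic] = 2·(1/2)^21 = 2^{1 − 21} = 1/1048576.
By linearity of expectation: E[X] = C(15, 7) · 2^{1 − 21} = 6435 · 1/1048576 = 6435/1048576.
Numerically: E[X] ≈ 0.00614.

E[X] = C(15,7)·2^(1−C(7,2)) = 6435/1048576 ≈ 0.00614.


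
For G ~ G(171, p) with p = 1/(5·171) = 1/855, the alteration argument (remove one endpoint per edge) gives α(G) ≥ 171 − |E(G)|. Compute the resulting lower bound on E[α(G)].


E[|E(G)|] = C(171, 2)·p = 14535 · (1/855) = 17.
E[α(G)] ≥ n − E[|E(G)|] = 171 − 17 = 154.
Numerically: ≈ 154.00000.
(This is only a lower bound; the true E[α(G)] may be larger.)

E[α(G)] ≥ 154 ≈ 154.00000.


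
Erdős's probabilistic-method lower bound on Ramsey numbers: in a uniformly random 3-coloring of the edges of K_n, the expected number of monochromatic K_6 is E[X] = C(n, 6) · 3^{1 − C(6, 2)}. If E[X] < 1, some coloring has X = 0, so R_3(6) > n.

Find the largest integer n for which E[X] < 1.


We need C(n, 6) · 3^{1 − 15} < 1, i.e. C(n, 6) < 3^{15 − 1} = 4782969.
Check values of n near the boundary:
  n = 40: C(40, 6) = 3838380; 3838380 < 4782969? YES
  n = 41: C(41, 6) = 4496388; 4496388 < 4782969? YES
  n = 42: C(42, 6) = 5245786; 5245786 < 4782969? NO
  n = 43: C(43, 6) = 6096454; 6096454 < 4782969? NO
  n = 44: C(44, 6) = 7059052; 7059052 < 4782969? NO
The largest n with C(n, 6) < 4782969 is n = 41 (where E[X] = 1498796/1594323 ≈ 0.940083). Hence R_3(6) > 41, i.e. R_3(6) ≥ 42.

Largest n = 41; hence R_3(6) > 41.


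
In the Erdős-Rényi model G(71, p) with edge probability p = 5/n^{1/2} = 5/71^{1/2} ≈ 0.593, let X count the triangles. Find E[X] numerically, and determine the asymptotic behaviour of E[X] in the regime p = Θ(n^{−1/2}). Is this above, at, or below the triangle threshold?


Number of potential triangles: C(71, 3) = 57155.
Each occurs with probability p³ ≈ (0.593)³ ≈ 2.08940e-01.
By linearity: E[X] = C(71, 3)·p³ ≈ 57155 · 2.08940e-01 ≈ 11941.990.
Since α = 1/2 < 1, p = c/n^{1/2} ≫ 1/n is above the triangle threshold p ~ 1/n. Asymptotically E[X] ~ (c³/6)·n^{3(1−α)} = (5³/6)·n^{1.5} → ∞; triangles are abundant w.h.p.

E[X] ≈ 11941.990; in regime p = Θ(1/n^{1/2}) E[X] diverges (above the triangle threshold p ~ 1/n).


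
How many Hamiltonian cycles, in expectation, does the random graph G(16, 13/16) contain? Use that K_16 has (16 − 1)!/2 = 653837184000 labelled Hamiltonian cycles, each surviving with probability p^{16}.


K_16 has (16 − 1)!/2 = 653837184000 labelled Hamiltonian cycles.
For each such Hamiltonian cycle H, let X_H = 1 if all 16 edges of H are present in G. Then P[X_H = 1] = p^{16} = (13/16)^{16} = 665416609183179841/18446744073709551616.
By linearity: E[X] = Σ_H E[X_H] = 653837184000 · p^{16} = 653837184000 · 665416609183179841/18446744073709551616 = 424877072202303561918952875/18014398509481984.
Numerically: E[X] ≈ 2.36e+10.

E[X] = 653837184000 · (13/16)^{16} = 424877072202303561918952875/18014398509481984 ≈ 2.36e+10.


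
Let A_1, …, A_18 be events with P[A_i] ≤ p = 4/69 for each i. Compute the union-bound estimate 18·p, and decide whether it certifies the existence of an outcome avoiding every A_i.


Union bound: P[∪_{i=1}^{18} A_i] ≤ Σ_i P[A_i] ≤ 18·p = 18·(4/69) = 24/23.
Numerically: 24/23 ≈ 1.043.
Is 24/23 < 1? NO.
Since the bound 24/23 is ≥ 1, the union bound is uninformative here; it does NOT by itself certify existence.

18·p = 24/23 ≈ 1.043; existence NOT certified by the union bound.


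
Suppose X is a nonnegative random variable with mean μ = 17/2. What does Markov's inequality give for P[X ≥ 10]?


μ = E[X] = 17/2, a = 10.
Markov: P[X ≥ 10] ≤ μ/a = (17/2)/10 = 17/20.
Numerically: ≈ 0.8500.
(Since a = 10 > μ = 8.5000, the bound 17/20 is < 1 and informative.)

P[X ≥ 10] ≤ 17/20 ≈ 0.8500.


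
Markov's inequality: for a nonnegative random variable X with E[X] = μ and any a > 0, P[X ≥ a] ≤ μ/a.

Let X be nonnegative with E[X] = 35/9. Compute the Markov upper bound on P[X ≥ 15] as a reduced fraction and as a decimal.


μ = E[X] = 35/9, a = 15.
Markov: P[X ≥ 15] ≤ μ/a = (35/9)/15 = 7/27.
Numerically: ≈ 0.25926.
(Since a = 15 > μ = 3.88889, the bound 7/27 is < 1 and informative.)

P[X ≥ 15] ≤ 7/27 ≈ 0.25926.


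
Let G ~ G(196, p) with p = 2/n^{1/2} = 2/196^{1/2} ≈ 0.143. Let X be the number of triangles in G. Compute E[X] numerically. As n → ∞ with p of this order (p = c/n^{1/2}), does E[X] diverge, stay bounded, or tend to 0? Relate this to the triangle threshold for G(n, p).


Number of potential triangles: C(196, 3) = 1235780.
Each occurs with probability p³ ≈ (0.143)³ ≈ 2.91545e-03.
By linearity: E[X] = C(196, 3)·p³ ≈ 1235780 · 2.91545e-03 ≈ 3602.857.
Since α = 1/2 < 1, p = c/n^{1/2} ≫ 1/n is above the triangle threshold p ~ 1/n. Asymptotically E[X] ~ (c³/6)·n^{3(1−α)} = (2³/6)·n^{1.5} → ∞; triangles are abundant w.h.p.

E[X] ≈ 3602.857; in regime p = Θ(1/n^{1/2}) E[X] diverges (above the triangle threshold p ~ 1/n).


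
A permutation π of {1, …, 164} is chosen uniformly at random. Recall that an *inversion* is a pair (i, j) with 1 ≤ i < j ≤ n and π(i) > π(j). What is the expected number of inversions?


Write X = Σ X_I over the C(164, 2) = 13366 pairs i < j, with X_I the indicator of one inversion.
There are 13366 indicators.
For each fixed pair i < j, the values π(i) and π(j) are two distinct elements of {1, …, 164} in uniformly random order; by symmetry P[π(i) > π(j)] = 1/2.
By linearity: E[X] = 13366 · (1/2) = C(164, 2) · (1/2) = 13366/2 = 6683 ≈ 6683.0000.

E[X] = 6683 = 6683.0000.


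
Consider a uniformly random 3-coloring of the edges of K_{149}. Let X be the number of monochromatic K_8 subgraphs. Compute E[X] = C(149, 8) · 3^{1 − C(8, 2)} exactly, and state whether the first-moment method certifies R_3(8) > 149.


E[X] = C(149, 8) · 3^{1 − 28} = 4976826800946 · 3^{−27} = 4976826800946/7625597484987.
As a reduced fraction: E[X] = 1658942266982/2541865828329 ≈ 0.653.
Is E[X] < 1? YES.
Since E[X] < 1, there exists a 3-coloring of K_{149} with no monochromatic K_8; hence R_3(8) > 149.

E[X] = 1658942266982/2541865828329 ≈ 0.653; E[X] < 1, so R_3(8) > 149.
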